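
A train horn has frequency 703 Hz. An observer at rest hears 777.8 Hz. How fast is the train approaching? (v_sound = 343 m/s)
v_s = v·(1 − f/f_obs) = 32.99 m/s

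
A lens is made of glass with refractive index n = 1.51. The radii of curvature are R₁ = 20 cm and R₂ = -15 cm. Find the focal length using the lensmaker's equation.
1/f = (n − 1)(1/R₁ − 1/R₂) → f = 16.81 cm (converging lens)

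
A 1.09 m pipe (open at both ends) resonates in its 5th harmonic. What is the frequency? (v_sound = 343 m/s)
fₙ = nv/(2L) = 786.7 Hz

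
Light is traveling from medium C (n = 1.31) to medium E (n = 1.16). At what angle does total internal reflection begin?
θc = arcsin(n₂/n₁) = 62.31°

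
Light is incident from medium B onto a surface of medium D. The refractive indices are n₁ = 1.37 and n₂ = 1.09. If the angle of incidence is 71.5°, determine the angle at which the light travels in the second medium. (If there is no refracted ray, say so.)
sin θ₂ = (n₁/n₂)·sin θ₁ = 1.192 > 1, so there is no refracted ray — the light undergoes total internal reflection.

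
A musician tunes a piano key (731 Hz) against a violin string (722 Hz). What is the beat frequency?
9 Hz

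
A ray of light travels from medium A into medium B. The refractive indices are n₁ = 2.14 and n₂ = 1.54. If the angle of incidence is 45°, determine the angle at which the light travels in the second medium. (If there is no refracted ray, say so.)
sin θ₂ = (n₁/n₂)·sin θ₁ = 0.9826 → θ₂ = 79.3°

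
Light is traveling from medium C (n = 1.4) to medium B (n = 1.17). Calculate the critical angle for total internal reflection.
θc = arcsin(n₂/n₁) = 56.69°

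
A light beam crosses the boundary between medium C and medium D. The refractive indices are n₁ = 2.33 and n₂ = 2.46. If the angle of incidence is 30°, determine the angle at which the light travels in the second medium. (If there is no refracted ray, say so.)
sin θ₂ = (n₁/n₂)·sin θ₁ = 0.4736 → θ₂ = 28.27°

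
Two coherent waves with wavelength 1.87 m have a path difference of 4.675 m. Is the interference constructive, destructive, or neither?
destructive — path difference = 2.5λ, an odd multiple of λ/2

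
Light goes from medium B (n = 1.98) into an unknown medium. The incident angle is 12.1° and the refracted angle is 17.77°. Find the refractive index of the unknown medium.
n₂ = n₁·sin θ₁ / sin θ₂ = 1.36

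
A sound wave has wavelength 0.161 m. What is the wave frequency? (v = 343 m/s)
f = v/λ = 2130 Hz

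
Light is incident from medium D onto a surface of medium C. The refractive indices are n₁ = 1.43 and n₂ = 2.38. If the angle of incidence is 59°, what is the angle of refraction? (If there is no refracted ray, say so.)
sin θ₂ = (n₁/n₂)·sin θ₁ = 0.515 → θ₂ = 31°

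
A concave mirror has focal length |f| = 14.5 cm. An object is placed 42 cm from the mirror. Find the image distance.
f = +14.5 cm (concave); 1/di = 1/f − 1/do → di = 22.15 cm (real image, in front of mirror)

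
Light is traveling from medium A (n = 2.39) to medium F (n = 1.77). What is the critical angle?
θc = arcsin(n₂/n₁) = 47.78°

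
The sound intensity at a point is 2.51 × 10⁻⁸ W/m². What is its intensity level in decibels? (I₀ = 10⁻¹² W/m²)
β = 10·log₁₀(I/I₀) = 44 dB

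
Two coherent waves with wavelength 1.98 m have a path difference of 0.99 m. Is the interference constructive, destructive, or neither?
destructive — path difference = 0.5λ, an odd multiple of λ/2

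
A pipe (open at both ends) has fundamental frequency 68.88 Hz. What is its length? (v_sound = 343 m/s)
L = v/(2f₁) = 2.49 m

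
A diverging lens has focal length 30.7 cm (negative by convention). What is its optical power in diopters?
P = 1/f = -3.257 D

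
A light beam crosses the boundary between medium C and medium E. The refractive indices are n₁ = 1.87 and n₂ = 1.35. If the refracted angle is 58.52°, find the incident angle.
sin θ₁ = (n₂/n₁)·sin θ₂ → θ₁ = 38°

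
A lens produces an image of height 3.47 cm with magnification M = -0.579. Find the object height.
ho = |hi|/|M| = 5.993 cm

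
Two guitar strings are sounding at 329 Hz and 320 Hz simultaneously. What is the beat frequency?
9 Hz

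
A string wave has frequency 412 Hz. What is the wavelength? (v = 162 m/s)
λ = v/f = 0.3932 m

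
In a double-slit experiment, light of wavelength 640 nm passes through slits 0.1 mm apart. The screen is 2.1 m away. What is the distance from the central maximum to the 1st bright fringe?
y = mλL/d = 13.44 mm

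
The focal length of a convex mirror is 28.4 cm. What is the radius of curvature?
R = 2|f| = 56.8 cm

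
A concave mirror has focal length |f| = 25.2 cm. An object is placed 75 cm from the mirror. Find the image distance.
f = +25.2 cm (concave); 1/di = 1/f − 1/do → di = 37.95 cm (real image, in front of mirror)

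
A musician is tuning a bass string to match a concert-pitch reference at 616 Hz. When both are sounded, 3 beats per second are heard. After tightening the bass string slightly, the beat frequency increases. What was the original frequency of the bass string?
619 Hz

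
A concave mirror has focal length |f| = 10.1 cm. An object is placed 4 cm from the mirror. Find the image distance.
f = +10.1 cm (concave); 1/di = 1/f − 1/do → di = -6.623 cm (virtual image, behind mirror)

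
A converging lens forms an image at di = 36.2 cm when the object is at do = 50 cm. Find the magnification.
M = −di/do = -0.724 (inverted image)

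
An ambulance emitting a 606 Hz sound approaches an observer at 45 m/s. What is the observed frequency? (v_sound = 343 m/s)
f_obs = f·v/(v − v_s) = 697.5 Hz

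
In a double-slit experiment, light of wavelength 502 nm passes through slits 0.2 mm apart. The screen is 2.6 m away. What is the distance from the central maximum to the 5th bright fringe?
y = mλL/d = 32.63 mm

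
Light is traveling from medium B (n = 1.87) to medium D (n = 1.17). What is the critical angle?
θc = arcsin(n₂/n₁) = 38.73°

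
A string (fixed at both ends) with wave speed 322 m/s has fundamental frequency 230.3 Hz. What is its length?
L = v/(2f₁) = 0.6991 m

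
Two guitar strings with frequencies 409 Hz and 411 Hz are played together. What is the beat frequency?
2 Hz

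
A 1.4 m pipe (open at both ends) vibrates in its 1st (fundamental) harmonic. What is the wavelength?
λₙ = 2L/n = 2.8 m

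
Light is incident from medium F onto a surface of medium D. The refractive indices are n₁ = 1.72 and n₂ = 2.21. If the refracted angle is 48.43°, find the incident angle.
sin θ₁ = (n₂/n₁)·sin θ₂ → θ₁ = 74°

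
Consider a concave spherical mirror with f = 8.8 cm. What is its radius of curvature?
R = 2|f| = 17.6 cm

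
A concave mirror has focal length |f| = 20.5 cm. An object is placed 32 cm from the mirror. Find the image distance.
f = +20.5 cm (concave); 1/di = 1/f − 1/do → di = 57.04 cm (real image, in front of mirror)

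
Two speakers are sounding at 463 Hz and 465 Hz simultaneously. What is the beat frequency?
2 Hz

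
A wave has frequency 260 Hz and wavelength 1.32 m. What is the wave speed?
v = fλ = 343.2 m/s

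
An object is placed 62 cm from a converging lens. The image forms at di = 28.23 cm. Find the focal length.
1/f = 1/do + 1/di → f = 19.4 cm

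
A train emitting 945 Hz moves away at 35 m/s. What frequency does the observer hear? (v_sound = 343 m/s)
f_obs = f·v/(v + v_s) = 857.5 Hz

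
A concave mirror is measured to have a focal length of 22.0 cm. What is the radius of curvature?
R = 2|f| = 44 cm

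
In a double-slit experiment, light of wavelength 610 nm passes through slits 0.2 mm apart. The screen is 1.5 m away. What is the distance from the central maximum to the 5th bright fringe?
y = mλL/d = 22.88 mm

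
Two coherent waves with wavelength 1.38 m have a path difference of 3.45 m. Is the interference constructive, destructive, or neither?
destructive — path difference = 2.5λ, an odd multiple of λ/2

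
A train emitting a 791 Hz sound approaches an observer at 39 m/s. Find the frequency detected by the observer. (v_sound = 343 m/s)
f_obs = f·v/(v − v_s) = 892.5 Hz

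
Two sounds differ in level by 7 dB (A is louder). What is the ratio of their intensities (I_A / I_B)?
I_A/I_B = 10^(Δβ/10) = 5.012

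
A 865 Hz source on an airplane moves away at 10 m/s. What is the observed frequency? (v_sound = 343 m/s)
f_obs = f·v/(v + v_s) = 840.5 Hz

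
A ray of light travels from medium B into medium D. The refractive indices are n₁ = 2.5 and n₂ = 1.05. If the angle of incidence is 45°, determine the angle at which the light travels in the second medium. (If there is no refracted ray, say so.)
sin θ₂ = (n₁/n₂)·sin θ₁ = 1.684 > 1, so there is no refracted ray — the light undergoes total internal reflection.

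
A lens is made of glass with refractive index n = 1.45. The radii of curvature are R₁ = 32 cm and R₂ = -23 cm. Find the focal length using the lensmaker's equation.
1/f = (n − 1)(1/R₁ − 1/R₂) → f = 29.74 cm (converging lens)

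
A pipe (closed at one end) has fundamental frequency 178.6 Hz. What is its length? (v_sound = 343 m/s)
L = v/(4f₁) = 0.4801 m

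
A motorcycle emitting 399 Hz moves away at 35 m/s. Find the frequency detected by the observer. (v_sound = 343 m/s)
f_obs = f·v/(v + v_s) = 362.1 Hz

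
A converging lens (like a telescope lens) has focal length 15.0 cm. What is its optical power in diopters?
P = 1/f = 6.667 D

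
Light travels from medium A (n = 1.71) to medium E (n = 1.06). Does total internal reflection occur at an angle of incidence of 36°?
θc = arcsin(n₂/n₁) = 38.31°; 36° < θc, so no — the ray refracts.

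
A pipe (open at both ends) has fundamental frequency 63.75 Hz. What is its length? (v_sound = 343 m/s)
L = v/(2f₁) = 2.69 m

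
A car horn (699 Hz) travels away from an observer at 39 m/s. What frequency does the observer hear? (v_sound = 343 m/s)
f_obs = f·v/(v + v_s) = 627.6 Hz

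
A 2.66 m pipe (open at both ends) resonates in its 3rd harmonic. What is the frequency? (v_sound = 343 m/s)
fₙ = nv/(2L) = 193.4 Hz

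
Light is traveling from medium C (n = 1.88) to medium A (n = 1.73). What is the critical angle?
θc = arcsin(n₂/n₁) = 66.96°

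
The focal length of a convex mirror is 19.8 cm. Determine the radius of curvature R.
R = 2|f| = 39.6 cm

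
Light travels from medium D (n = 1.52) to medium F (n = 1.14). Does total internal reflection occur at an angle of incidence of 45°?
θc = arcsin(n₂/n₁) = 48.59°; 45° < θc, so no — the ray refracts.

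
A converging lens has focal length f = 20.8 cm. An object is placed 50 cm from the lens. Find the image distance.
1/di = 1/f − 1/do → di = 35.62 cm (real image)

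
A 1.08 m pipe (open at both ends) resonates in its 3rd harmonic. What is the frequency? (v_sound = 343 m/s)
fₙ = nv/(2L) = 476.4 Hz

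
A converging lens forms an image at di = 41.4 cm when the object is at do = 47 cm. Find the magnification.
M = −di/do = -0.8809 (inverted image)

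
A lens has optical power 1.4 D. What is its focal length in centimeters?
f = 1/P = 71.43 cm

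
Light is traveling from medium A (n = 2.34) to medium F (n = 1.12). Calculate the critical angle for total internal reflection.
θc = arcsin(n₂/n₁) = 28.6°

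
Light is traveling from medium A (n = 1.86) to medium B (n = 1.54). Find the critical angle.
θc = arcsin(n₂/n₁) = 55.89°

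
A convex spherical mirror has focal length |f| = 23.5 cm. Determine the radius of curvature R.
R = 2|f| = 47 cm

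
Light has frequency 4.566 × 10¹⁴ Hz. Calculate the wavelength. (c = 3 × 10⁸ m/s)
λ = c/f = 657 nm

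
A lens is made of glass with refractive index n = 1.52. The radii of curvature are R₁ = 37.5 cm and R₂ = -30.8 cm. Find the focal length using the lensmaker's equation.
1/f = (n − 1)(1/R₁ − 1/R₂) → f = 32.52 cm (converging lens)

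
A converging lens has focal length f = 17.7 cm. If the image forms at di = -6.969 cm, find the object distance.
1/do = 1/f − 1/di → do = 5 cm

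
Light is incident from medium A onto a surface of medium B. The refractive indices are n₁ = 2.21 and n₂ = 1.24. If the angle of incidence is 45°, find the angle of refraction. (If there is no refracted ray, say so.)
sin θ₂ = (n₁/n₂)·sin θ₁ = 1.26 > 1, so there is no refracted ray — the light undergoes total internal reflection.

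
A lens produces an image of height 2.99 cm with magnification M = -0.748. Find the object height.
ho = |hi|/|M| = 3.997 cm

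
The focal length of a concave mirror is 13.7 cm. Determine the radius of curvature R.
R = 2|f| = 27.4 cm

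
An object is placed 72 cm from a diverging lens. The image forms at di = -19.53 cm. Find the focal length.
1/f = 1/do + 1/di → f = -26.8 cm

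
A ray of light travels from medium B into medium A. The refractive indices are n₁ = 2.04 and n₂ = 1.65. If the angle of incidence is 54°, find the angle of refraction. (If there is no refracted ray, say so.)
sin θ₂ = (n₁/n₂)·sin θ₁ = 1 > 1, so there is no refracted ray — the light undergoes total internal reflection.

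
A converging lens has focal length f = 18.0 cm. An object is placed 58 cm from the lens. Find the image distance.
1/di = 1/f − 1/do → di = 26.1 cm (real image)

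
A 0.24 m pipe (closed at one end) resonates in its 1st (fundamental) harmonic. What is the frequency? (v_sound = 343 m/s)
fₙ = nv/(4L) = 357.3 Hz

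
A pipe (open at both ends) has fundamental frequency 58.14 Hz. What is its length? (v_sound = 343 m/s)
L = v/(2f₁) = 2.95 m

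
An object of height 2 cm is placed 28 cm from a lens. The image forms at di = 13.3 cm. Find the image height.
hi = (-di/do) × ho = -0.95 cm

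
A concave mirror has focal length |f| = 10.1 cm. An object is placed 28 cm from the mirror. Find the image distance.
f = +10.1 cm (concave); 1/di = 1/f − 1/do → di = 15.8 cm (real image, in front of mirror)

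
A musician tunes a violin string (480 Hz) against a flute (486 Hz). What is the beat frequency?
6 Hz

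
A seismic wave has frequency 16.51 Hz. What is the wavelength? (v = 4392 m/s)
λ = v/f = 266 m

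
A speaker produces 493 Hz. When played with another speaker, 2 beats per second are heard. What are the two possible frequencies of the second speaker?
f₂ = 493 ± 2 Hz → 495 Hz or 491 Hz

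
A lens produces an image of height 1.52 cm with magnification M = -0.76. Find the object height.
ho = |hi|/|M| = 2 cm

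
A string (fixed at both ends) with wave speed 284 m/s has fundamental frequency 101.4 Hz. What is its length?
L = v/(2f₁) = 1.4 m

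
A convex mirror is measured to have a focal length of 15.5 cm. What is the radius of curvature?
R = 2|f| = 31 cm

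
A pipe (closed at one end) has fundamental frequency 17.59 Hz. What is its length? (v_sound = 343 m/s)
L = v/(4f₁) = 4.875 m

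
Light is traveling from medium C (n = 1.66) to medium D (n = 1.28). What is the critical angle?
θc = arcsin(n₂/n₁) = 50.45°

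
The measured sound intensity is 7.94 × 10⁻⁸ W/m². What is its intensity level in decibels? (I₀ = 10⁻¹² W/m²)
β = 10·log₁₀(I/I₀) = 49 dB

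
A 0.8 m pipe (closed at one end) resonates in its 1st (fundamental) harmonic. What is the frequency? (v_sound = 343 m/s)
fₙ = nv/(4L) = 107.2 Hz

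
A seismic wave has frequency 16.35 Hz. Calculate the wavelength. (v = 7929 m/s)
λ = v/f = 485 m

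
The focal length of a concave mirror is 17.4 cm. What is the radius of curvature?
R = 2|f| = 34.8 cm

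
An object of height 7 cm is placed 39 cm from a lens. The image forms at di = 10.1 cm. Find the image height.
hi = (-di/do) × ho = -1.813 cm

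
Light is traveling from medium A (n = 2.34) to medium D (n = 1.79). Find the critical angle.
θc = arcsin(n₂/n₁) = 49.9°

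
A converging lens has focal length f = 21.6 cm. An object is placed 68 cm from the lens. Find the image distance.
1/di = 1/f − 1/do → di = 31.66 cm (real image)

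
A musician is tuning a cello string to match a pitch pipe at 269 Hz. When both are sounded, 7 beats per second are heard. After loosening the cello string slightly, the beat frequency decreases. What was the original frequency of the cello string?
276 Hz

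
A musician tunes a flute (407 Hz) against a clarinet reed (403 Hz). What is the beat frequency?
4 Hz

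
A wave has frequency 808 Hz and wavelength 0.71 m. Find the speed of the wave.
v = fλ = 573.7 m/s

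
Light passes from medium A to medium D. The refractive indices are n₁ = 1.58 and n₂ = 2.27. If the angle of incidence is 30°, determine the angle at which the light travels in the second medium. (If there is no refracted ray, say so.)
sin θ₂ = (n₁/n₂)·sin θ₁ = 0.348 → θ₂ = 20.37°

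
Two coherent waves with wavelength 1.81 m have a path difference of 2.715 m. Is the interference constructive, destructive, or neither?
destructive — path difference = 1.5λ, an odd multiple of λ/2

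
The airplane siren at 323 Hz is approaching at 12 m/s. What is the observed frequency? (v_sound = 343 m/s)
f_obs = f·v/(v − v_s) = 334.7 Hz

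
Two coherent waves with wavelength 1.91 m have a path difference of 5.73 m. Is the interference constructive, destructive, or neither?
constructive — path difference = 3λ, a whole number of wavelengths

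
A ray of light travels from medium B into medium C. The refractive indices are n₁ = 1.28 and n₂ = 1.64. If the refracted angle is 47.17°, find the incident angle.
sin θ₁ = (n₂/n₁)·sin θ₂ → θ₁ = 69.99°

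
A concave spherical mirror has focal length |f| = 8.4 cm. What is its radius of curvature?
R = 2|f| = 16.8 cm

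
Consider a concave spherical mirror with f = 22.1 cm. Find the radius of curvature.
R = 2|f| = 44.2 cm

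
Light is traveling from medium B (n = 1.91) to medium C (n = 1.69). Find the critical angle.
θc = arcsin(n₂/n₁) = 62.23°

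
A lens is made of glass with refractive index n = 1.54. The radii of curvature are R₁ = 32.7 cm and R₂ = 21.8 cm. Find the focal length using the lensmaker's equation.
1/f = (n − 1)(1/R₁ − 1/R₂) → f = -121.1 cm (diverging lens)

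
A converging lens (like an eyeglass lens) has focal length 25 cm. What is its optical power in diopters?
P = 1/f = 4 D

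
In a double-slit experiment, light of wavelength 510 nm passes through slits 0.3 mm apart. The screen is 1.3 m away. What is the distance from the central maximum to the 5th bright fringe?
y = mλL/d = 11.05 mm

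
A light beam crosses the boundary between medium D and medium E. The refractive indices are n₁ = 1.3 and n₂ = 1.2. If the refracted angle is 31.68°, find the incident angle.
sin θ₁ = (n₂/n₁)·sin θ₂ → θ₁ = 29°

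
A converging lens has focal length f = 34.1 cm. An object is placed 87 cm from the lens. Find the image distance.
1/di = 1/f − 1/do → di = 56.08 cm (real image)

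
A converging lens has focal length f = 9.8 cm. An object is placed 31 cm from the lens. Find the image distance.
1/di = 1/f − 1/do → di = 14.33 cm (real image)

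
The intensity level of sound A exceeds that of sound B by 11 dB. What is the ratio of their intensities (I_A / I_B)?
I_A/I_B = 10^(Δβ/10) = 12.59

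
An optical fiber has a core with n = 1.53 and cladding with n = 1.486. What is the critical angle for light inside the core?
θc = arcsin(n_cladding/n_core) = 76.23°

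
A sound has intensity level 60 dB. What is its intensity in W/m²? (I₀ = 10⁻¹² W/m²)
I = I₀·10^(β/10) = 1.00 × 10⁻⁶ W/m²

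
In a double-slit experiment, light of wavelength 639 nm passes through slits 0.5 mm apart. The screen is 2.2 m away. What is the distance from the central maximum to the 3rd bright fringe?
y = mλL/d = 8.435 mm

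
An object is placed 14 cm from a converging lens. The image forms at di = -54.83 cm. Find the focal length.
1/f = 1/do + 1/di → f = 18.8 cm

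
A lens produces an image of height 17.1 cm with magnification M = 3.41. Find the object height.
ho = |hi|/|M| = 5.015 cm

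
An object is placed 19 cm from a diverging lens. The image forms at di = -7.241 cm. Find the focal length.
1/f = 1/do + 1/di → f = -11.7 cm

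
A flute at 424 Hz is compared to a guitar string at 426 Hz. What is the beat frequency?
2 Hz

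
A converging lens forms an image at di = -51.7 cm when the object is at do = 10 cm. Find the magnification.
M = −di/do = 5.17 (upright image)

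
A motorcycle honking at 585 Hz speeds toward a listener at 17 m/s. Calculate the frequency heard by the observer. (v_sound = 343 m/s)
f_obs = f·v/(v − v_s) = 615.5 Hz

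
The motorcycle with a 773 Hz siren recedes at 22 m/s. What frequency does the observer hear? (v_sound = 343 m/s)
f_obs = f·v/(v + v_s) = 726.4 Hz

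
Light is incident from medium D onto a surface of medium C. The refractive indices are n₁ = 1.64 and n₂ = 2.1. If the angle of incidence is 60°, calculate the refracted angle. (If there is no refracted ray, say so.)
sin θ₂ = (n₁/n₂)·sin θ₁ = 0.6763 → θ₂ = 42.56°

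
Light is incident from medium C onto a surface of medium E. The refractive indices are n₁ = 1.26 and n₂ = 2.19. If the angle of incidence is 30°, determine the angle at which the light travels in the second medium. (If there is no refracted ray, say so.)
sin θ₂ = (n₁/n₂)·sin θ₁ = 0.2877 → θ₂ = 16.72°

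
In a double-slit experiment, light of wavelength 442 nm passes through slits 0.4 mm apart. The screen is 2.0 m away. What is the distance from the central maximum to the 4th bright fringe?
y = mλL/d = 8.84 mm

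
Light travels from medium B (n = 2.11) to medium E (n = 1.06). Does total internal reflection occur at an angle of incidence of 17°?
θc = arcsin(n₂/n₁) = 30.16°; 17° < θc, so no — the ray refracts.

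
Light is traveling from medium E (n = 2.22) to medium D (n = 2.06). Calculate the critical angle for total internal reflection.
θc = arcsin(n₂/n₁) = 68.11°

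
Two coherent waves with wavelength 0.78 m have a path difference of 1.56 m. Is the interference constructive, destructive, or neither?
constructive — path difference = 2λ, a whole number of wavelengths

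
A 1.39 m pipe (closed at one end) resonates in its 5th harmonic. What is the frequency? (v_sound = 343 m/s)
fₙ = nv/(4L) = 308.5 Hz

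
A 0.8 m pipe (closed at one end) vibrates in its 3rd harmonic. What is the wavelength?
λₙ = 4L/n = 1.067 m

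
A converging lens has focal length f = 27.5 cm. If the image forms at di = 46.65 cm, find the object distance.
1/do = 1/f − 1/di → do = 66.99 cm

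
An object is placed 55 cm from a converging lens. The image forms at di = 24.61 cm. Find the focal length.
1/f = 1/do + 1/di → f = 17 cm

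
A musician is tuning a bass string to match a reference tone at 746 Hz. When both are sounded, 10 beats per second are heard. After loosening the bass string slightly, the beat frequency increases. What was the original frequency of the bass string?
736 Hz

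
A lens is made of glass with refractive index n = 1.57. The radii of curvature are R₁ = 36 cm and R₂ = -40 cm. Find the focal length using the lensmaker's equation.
1/f = (n − 1)(1/R₁ − 1/R₂) → f = 33.24 cm (converging lens)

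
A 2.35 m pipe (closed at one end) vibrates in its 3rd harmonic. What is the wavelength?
λₙ = 4L/n = 3.133 m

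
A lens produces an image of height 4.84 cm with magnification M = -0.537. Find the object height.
ho = |hi|/|M| = 9.013 cm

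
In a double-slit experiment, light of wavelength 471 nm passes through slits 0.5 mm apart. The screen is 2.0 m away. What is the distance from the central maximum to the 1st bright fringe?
y = mλL/d = 1.884 mm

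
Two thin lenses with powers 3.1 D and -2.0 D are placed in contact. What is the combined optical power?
P_total = P₁ + P₂ = 1.1 D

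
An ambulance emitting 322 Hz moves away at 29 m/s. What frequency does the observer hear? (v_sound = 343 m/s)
f_obs = f·v/(v + v_s) = 296.9 Hz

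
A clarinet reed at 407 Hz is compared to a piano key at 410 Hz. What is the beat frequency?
3 Hz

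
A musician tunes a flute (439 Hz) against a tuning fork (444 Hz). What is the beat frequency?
5 Hz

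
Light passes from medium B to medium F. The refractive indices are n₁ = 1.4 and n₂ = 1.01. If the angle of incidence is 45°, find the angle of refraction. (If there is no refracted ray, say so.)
sin θ₂ = (n₁/n₂)·sin θ₁ = 0.9801 → θ₂ = 78.56°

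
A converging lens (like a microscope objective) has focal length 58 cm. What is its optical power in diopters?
P = 1/f = 1.724 D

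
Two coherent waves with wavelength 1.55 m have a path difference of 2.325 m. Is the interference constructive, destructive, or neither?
destructive — path difference = 1.5λ, an odd multiple of λ/2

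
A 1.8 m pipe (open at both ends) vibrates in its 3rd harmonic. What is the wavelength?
λₙ = 2L/n = 1.2 m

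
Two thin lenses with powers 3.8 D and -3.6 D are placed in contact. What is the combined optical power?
P_total = P₁ + P₂ = 0.2 D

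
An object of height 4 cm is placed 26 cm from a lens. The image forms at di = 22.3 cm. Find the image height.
hi = (-di/do) × ho = -3.431 cm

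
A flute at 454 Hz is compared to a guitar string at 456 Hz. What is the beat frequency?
2 Hz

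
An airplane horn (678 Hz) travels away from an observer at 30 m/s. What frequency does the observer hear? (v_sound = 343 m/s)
f_obs = f·v/(v + v_s) = 623.5 Hz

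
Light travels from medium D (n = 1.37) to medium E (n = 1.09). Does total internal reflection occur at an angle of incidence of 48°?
θc = arcsin(n₂/n₁) = 52.71°; 48° < θc, so no — the ray refracts.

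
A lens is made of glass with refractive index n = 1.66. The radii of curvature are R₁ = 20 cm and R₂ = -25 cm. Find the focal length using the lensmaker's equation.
1/f = (n − 1)(1/R₁ − 1/R₂) → f = 16.84 cm (converging lens)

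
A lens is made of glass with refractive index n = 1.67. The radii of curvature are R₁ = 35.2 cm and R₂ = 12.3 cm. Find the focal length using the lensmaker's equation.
1/f = (n − 1)(1/R₁ − 1/R₂) → f = -28.22 cm (diverging lens)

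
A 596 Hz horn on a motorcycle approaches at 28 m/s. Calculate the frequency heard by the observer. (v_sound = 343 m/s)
f_obs = f·v/(v − v_s) = 649 Hz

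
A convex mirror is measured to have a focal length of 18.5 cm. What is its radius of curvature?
R = 2|f| = 37 cm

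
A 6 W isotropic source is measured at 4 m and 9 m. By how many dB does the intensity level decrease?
Δβ = 20·log₁₀(r₂/r₁) = 7.044 dB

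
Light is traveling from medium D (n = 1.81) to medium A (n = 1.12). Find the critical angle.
θc = arcsin(n₂/n₁) = 38.23°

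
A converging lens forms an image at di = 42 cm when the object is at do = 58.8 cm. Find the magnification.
M = −di/do = -0.7143 (inverted image)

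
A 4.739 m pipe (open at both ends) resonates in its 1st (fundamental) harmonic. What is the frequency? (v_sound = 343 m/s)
fₙ = nv/(2L) = 36.19 Hz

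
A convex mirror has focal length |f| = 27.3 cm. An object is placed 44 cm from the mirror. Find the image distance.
f = −27.3 cm (convex); 1/di = 1/f − 1/do → di = -16.85 cm (virtual image, behind mirror)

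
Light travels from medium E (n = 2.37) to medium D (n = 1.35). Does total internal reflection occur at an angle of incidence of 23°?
θc = arcsin(n₂/n₁) = 34.72°; 23° < θc, so no — the ray refracts.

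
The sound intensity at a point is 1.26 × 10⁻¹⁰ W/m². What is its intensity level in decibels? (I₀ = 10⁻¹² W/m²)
β = 10·log₁₀(I/I₀) = 21 dB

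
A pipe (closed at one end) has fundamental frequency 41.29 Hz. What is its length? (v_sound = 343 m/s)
L = v/(4f₁) = 2.077 m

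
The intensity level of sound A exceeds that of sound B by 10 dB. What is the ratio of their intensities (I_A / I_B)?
I_A/I_B = 10^(Δβ/10) = 10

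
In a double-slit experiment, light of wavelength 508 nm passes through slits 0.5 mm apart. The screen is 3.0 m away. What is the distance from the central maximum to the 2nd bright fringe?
y = mλL/d = 6.096 mm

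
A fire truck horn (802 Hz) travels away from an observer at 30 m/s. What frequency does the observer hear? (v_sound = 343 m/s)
f_obs = f·v/(v + v_s) = 737.5 Hz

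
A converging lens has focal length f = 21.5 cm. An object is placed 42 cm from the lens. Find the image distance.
1/di = 1/f − 1/do → di = 44.05 cm (real image)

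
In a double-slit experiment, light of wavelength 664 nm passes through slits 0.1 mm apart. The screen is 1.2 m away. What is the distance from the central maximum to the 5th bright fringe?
y = mλL/d = 39.84 mm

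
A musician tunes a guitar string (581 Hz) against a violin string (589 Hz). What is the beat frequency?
8 Hz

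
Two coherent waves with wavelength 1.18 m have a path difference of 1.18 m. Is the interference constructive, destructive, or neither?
constructive — path difference = 1λ, a whole number of wavelengths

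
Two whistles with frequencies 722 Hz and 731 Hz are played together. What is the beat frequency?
9 Hz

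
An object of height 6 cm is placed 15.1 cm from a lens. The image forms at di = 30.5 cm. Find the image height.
hi = (-di/do) × ho = -12.12 cm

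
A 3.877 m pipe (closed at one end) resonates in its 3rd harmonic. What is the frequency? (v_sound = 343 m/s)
fₙ = nv/(4L) = 66.35 Hz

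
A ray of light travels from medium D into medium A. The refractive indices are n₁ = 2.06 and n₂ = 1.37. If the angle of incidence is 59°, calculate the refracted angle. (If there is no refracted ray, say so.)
sin θ₂ = (n₁/n₂)·sin θ₁ = 1.289 > 1, so there is no refracted ray — the light undergoes total internal reflection.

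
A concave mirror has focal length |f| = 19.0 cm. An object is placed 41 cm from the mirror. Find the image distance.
f = +19.0 cm (concave); 1/di = 1/f − 1/do → di = 35.41 cm (real image, in front of mirror)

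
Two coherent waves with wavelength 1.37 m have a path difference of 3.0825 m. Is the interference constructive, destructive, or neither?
neither (partial) — path difference = 2.25λ, neither a whole number of wavelengths nor an odd multiple of λ/2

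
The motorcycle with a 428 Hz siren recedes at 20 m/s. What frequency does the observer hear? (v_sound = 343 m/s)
f_obs = f·v/(v + v_s) = 404.4 Hz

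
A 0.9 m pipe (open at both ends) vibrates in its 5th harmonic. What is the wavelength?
λₙ = 2L/n = 0.36 m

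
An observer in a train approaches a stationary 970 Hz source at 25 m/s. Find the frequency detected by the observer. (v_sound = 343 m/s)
f_obs = f·(v + v_o)/v = 1041 Hz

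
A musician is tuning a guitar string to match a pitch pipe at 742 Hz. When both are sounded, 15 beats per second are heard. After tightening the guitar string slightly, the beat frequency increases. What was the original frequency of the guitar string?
757 Hz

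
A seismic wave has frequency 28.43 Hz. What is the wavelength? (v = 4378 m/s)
λ = v/f = 154 m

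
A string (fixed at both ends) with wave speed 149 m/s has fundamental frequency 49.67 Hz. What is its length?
L = v/(2f₁) = 1.5 m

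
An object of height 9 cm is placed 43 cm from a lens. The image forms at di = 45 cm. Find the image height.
hi = (-di/do) × ho = -9.419 cm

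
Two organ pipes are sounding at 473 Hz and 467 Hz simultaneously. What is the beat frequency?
6 Hz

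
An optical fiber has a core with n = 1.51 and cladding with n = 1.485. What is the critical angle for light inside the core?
θc = arcsin(n_cladding/n_core) = 79.56°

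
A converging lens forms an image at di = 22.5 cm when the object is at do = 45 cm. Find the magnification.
M = −di/do = -0.5 (inverted image)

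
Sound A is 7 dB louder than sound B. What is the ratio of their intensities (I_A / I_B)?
I_A/I_B = 10^(Δβ/10) = 5.012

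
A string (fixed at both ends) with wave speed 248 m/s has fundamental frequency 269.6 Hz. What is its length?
L = v/(2f₁) = 0.4599 m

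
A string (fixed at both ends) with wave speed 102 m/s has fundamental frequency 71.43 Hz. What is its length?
L = v/(2f₁) = 0.714 m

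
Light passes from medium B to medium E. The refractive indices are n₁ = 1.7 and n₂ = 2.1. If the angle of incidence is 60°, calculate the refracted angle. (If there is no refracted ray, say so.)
sin θ₂ = (n₁/n₂)·sin θ₁ = 0.7011 → θ₂ = 44.51°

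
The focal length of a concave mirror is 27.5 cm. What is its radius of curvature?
R = 2|f| = 55 cm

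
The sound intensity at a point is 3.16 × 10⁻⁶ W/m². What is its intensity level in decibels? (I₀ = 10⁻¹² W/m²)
β = 10·log₁₀(I/I₀) = 65 dB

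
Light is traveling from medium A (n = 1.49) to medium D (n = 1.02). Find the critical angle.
θc = arcsin(n₂/n₁) = 43.2°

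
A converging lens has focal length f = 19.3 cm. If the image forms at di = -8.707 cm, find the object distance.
1/do = 1/f − 1/di → do = 6 cm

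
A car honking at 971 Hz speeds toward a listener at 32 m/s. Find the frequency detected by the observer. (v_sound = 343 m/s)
f_obs = f·v/(v − v_s) = 1071 Hz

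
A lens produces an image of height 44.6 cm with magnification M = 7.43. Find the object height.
ho = |hi|/|M| = 6.003 cm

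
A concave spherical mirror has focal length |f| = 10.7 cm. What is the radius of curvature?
R = 2|f| = 21.4 cm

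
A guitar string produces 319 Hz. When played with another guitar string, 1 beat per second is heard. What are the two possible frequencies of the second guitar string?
f₂ = 319 ± 1 Hz → 320 Hz or 318 Hz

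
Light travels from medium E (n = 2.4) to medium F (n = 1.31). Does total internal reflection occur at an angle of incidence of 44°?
θc = arcsin(n₂/n₁) = 33.08°; 44° > θc, so yes — total internal reflection.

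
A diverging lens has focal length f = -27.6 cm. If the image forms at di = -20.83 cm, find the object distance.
1/do = 1/f − 1/di → do = 84.92 cm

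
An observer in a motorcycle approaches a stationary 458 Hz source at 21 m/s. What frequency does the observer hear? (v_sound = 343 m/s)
f_obs = f·(v + v_o)/v = 486 Hz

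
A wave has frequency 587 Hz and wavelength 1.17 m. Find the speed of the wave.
v = fλ = 686.8 m/s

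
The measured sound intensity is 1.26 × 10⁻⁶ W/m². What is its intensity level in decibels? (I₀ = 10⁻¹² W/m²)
β = 10·log₁₀(I/I₀) = 61 dB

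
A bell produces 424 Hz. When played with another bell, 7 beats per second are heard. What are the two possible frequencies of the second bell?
f₂ = 424 ± 7 Hz → 431 Hz or 417 Hz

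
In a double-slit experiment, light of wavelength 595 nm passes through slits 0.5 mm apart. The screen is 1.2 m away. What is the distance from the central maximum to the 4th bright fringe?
y = mλL/d = 5.712 mm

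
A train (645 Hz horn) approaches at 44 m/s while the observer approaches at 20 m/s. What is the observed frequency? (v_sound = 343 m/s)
f_obs = f·(v + v_o)/(v − v_s) = 783.1 Hz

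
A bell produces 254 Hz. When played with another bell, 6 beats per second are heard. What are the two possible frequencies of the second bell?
f₂ = 254 ± 6 Hz → 260 Hz or 248 Hz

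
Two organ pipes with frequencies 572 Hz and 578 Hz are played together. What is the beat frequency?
6 Hz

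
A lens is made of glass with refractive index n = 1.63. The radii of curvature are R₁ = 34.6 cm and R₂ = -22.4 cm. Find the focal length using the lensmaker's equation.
1/f = (n − 1)(1/R₁ − 1/R₂) → f = 21.58 cm (converging lens)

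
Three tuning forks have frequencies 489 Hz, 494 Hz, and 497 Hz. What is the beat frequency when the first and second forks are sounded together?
5 Hz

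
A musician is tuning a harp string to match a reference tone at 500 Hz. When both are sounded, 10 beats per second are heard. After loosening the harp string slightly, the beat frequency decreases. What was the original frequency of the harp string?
510 Hz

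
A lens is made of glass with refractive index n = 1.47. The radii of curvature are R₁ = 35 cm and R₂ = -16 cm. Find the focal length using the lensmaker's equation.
1/f = (n − 1)(1/R₁ − 1/R₂) → f = 23.36 cm (converging lens)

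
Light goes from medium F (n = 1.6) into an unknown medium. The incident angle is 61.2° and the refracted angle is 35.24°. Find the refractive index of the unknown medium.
n₂ = n₁·sin θ₁ / sin θ₂ = 2.43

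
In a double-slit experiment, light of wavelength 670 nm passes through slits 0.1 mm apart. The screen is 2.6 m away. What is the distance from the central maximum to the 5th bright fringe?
y = mλL/d = 87.1 mm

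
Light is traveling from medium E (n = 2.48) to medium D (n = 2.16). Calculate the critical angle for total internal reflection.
θc = arcsin(n₂/n₁) = 60.57°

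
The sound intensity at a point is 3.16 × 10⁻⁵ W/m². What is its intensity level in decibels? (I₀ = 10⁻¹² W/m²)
β = 10·log₁₀(I/I₀) = 75 dB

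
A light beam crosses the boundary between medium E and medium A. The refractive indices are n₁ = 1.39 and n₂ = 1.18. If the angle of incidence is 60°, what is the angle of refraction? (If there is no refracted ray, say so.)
sin θ₂ = (n₁/n₂)·sin θ₁ = 1.02 > 1, so there is no refracted ray — the light undergoes total internal reflection.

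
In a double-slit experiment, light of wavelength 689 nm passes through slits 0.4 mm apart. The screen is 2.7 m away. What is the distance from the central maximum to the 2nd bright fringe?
y = mλL/d = 9.302 mm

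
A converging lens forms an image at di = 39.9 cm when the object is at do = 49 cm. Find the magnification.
M = −di/do = -0.8143 (inverted image)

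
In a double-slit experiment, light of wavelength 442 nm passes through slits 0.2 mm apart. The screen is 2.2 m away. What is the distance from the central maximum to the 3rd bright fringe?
y = mλL/d = 14.59 mm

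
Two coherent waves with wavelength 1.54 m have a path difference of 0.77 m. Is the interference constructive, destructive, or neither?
destructive — path difference = 0.5λ, an odd multiple of λ/2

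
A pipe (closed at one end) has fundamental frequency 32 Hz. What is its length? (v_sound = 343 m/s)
L = v/(4f₁) = 2.68 m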